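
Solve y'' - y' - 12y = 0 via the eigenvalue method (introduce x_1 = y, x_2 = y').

y(t) = K_1e^(-3t) + K_2e^(4t)

Let x_1 = y, x_2 = y'. Then x_1' = x_2 and x_2' = 12x_1 + x_2.
A = [[0,1],[12,1]]; det(A-λI) = λ^2 - λ - 12.
Eigenvalues λ = -3, 4 with eigenvectors (1,-3), (1,4).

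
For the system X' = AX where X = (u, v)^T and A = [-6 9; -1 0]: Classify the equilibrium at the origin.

stable improper node

A = [[-6,9],[-1,0]]; det(A-λI) = λ^2 + 6λ + 9.
repeated λ = -3 with a single eigenvector.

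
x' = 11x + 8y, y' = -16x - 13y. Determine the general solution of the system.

Coefficient matrix A = [[11, 8], [-16, -13]].
Characteristic polynomial det(A - λI) = λ^2 + 2λ - 15 = 0.
Eigenvalues λ = 3, -5.
For λ=3: (A-λI) row 1 is [8, 8], so an eigenvector is (1, -1).
For λ=-5: (A-λI) row 1 is [16, 8], so an eigenvector is (1, -2).
General solution: c_1e^(3t)(1,-1) + c_2e^(-5t)(1,-2).

x(t) = c_1e^(3t) + c_2e^(-5t), y(t) = -c_1e^(3t) - 2c_2e^(-5t)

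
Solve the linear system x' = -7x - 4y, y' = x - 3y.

x(t) = 2c_1e^(-5t) + 2c_2te^(-5t) + c_2e^(-5t), y(t) = -c_1e^(-5t) - c_2te^(-5t) - c_2e^(-5t)

Coefficient matrix A = [[-7, -4], [1, -3]].
Characteristic polynomial det(A - λI) = λ^2 + 10λ + 25 = 0.
Single eigenvalue λ = -5 with algebraic multiplicity 2.
Eigenvector v = (2,-1); generalized eigenvector w with (A-λI)w=v is (1,-1).
General solution: e^(-5t)[c_1·v + c_2·(t·v + w)].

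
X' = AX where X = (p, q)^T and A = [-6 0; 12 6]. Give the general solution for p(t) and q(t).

Coefficient matrix A = [[-6, 0], [12, 6]].
Characteristic polynomial det(A - λI) = λ^2 - 36 = 0.
Eigenvalues λ = 6, -6.
For λ=6: (A-λI) row 1 is [-12, 0], so an eigenvector is (0, 1).
For λ=-6: (A-λI) row 2 is [12, 12], so an eigenvector is (-1, 1).
General solution: K_1e^(6t)(0,1) + K_2e^(-6t)(-1,1).

p(t) = -K_2e^(-6t), q(t) = K_1e^(6t) + K_2e^(-6t)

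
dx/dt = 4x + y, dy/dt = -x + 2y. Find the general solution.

x(t) = -c_1e^(3t) - c_2te^(3t) - 2c_2e^(3t), y(t) = c_1e^(3t) + c_2te^(3t) + c_2e^(3t)

Coefficient matrix A = [[4, 1], [-1, 2]].
Characteristic polynomial det(A - λI) = λ^2 - 6λ + 9 = 0.
Single eigenvalue λ = 3 with algebraic multiplicity 2.
Eigenvector v = (-1,1); generalized eigenvector w with (A-λI)w=v is (-2,1).
General solution: e^(3t)[c_1·v + c_2·(t·v + w)].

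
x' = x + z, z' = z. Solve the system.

Coefficient matrix A = [[1, 1], [0, 1]].
Characteristic polynomial det(A - λI) = λ^2 - 2λ + 1 = 0.
Single eigenvalue λ = 1 with algebraic multiplicity 2.
Eigenvector v = (-1,0); generalized eigenvector w with (A-λI)w=v is (1,-1).
General solution: e^(t)[K_1·v + K_2·(t·v + w)].

x(t) = -K_1e^(t) - K_2te^(t) + K_2e^(t), z(t) = -K_2e^(t)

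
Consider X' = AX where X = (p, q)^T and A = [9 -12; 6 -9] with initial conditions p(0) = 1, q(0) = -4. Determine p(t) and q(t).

Coefficient matrix A = [[9, -12], [6, -9]].
Characteristic polynomial det(A - λI) = λ^2 - 9 = 0.
Eigenvalues λ = -3, 3.
For λ=-3: (A-λI) row 1 is [12, -12], so an eigenvector is (1, 1).
For λ=3: (A-λI) row 1 is [6, -12], so an eigenvector is (2, 1).
General solution: c_1e^(-3t)(1,1) + c_2e^(3t)(2,1).
Applying p(0)=1, q(0)=-4 gives c_1=-9, c_2=5.

p(t) = 10e^(3t) - 9e^(-3t), q(t) = 5e^(3t) - 9e^(-3t)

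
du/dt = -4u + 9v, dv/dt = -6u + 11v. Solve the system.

Coefficient matrix A = [[-4, 9], [-6, 11]].
Characteristic polynomial det(A - λI) = λ^2 - 7λ + 10 = 0.
Eigenvalues λ = 2, 5.
For λ=2: (A-λI) row 1 is [-6, 9], so an eigenvector is (-3, -2).
For λ=5: (A-λI) row 1 is [-9, 9], so an eigenvector is (1, 1).
General solution: C_1e^(2t)(-3,-2) + C_2e^(5t)(1,1).

u(t) = -3C_1e^(2t) + C_2e^(5t), v(t) = -2C_1e^(2t) + C_2e^(5t)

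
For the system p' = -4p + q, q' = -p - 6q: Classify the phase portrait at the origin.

A = [[-4,1],[-1,-6]]; det(A-λI) = λ^2 + 10λ + 25.
repeated λ = -5 with a single eigenvector.

stable improper node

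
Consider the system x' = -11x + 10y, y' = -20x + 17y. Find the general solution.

x(t) = -2C_1e^(3t)sin(2t) + C_1e^(3t)cos(2t) + C_2e^(3t)sin(2t) + 2C_2e^(3t)cos(2t), y(t) = -3C_1e^(3t)sin(2t) + C_1e^(3t)cos(2t) + C_2e^(3t)sin(2t) + 3C_2e^(3t)cos(2t)

Coefficient matrix A = [[-11, 10], [-20, 17]].
Characteristic polynomial det(A - λI) = λ^2 - 6λ + 13 = 0.
Eigenvalues λ = 3 ± 2i (complex conjugate pair).
For λ=3+2i: an eigenvector is (1,1) - i(-2,-3) = (1 + 2i, 1 + 3i).
A real fundamental pair from Re and Im of e^((3+2i)t)v: X_1 = e^(3t)(cos(2t)·(1,1) + sin(2t)·(-2,-3)), X_2 = e^(3t)(sin(2t)·(1,1) - cos(2t)·(-2,-3)).
General solution: C_1X_1 + C_2X_2.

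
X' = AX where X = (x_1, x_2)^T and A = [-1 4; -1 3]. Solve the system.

Coefficient matrix A = [[-1, 4], [-1, 3]].
Characteristic polynomial det(A - λI) = λ^2 - 2λ + 1 = 0.
Single eigenvalue λ = 1 with algebraic multiplicity 2.
Eigenvector v = (-2,-1); generalized eigenvector w with (A-λI)w=v is (1,0).
General solution: e^(t)[c_1·v + c_2·(t·v + w)].

x_1(t) = -2c_1e^(t) - 2c_2te^(t) + c_2e^(t), x_2(t) = -c_1e^(t) - c_2te^(t)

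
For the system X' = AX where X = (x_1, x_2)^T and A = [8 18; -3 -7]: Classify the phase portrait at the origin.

saddle

A = [[8,18],[-3,-7]]; det(A-λI) = λ^2 - λ - 2.
λ = 2, -1: opposite signs.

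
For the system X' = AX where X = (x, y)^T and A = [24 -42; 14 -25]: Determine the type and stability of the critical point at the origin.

saddle

A = [[24,-42],[14,-25]]; det(A-λI) = λ^2 + λ - 12.
λ = 3, -4: opposite signs.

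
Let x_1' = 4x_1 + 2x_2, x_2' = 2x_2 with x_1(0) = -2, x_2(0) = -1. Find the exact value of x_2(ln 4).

-16

A = [[4,2],[0,2]]; eigenvalues λ = 2, 4.
Eigenvectors: (-1,1) for λ=2, (-1,0) for λ=4.
From the initial condition, c_1 = -1, c_2 = 3.
x_2(ln 4) = (-1)(4^2)(1) + (3)(4^4)(0) = -16.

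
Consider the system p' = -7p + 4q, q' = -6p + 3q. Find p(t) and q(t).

Coefficient matrix A = [[-7, 4], [-6, 3]].
Characteristic polynomial det(A - λI) = λ^2 + 4λ + 3 = 0.
Eigenvalues λ = -1, -3.
For λ=-1: (A-λI) row 1 is [-6, 4], so an eigenvector is (-2, -3).
For λ=-3: (A-λI) row 1 is [-4, 4], so an eigenvector is (1, 1).
General solution: K_1e^(-t)(-2,-3) + K_2e^(-3t)(1,1).

p(t) = -2K_1e^(-t) + K_2e^(-3t), q(t) = -3K_1e^(-t) + K_2e^(-3t)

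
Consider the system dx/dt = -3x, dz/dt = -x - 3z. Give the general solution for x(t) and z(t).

x(t) = K_2e^(-3t), z(t) = -K_1e^(-3t) - K_2te^(-3t) - K_2e^(-3t)

Coefficient matrix A = [[-3, 0], [-1, -3]].
Characteristic polynomial det(A - λI) = λ^2 + 6λ + 9 = 0.
Single eigenvalue λ = -3 with algebraic multiplicity 2.
Eigenvector v = (0,-1); generalized eigenvector w with (A-λI)w=v is (1,-1).
General solution: e^(-3t)[K_1·v + K_2·(t·v + w)].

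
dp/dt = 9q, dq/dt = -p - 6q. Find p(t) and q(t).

Coefficient matrix A = [[0, 9], [-1, -6]].
Characteristic polynomial det(A - λI) = λ^2 + 6λ + 9 = 0.
Single eigenvalue λ = -3 with algebraic multiplicity 2.
Eigenvector v = (-3,1); generalized eigenvector w with (A-λI)w=v is (-1,0).
General solution: e^(-3t)[c_1·v + c_2·(t·v + w)].

p(t) = -3c_1e^(-3t) - 3c_2te^(-3t) - c_2e^(-3t), q(t) = c_1e^(-3t) + c_2te^(-3t)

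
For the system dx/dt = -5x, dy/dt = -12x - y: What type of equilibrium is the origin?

stable node

A = [[-5,0],[-12,-1]]; det(A-λI) = λ^2 + 6λ + 5.
λ = -5, -1: both negative.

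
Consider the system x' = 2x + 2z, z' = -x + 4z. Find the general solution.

Coefficient matrix A = [[2, 2], [-1, 4]].
Characteristic polynomial det(A - λI) = λ^2 - 6λ + 10 = 0.
Eigenvalues λ = 3 ± i (complex conjugate pair).
For λ=3+i: an eigenvector is (1,0) - i(-1,-1) = (1 + i, 0 + i).
A real fundamental pair from Re and Im of e^((3+i)t)v: X_1 = e^(3t)(cos(t)·(1,0) + sin(t)·(-1,-1)), X_2 = e^(3t)(sin(t)·(1,0) - cos(t)·(-1,-1)).
General solution: C_1X_1 + C_2X_2.

x(t) = -C_1e^(3t)sin(t) + C_1e^(3t)cos(t) + C_2e^(3t)sin(t) + C_2e^(3t)cos(t), z(t) = -C_1e^(3t)sin(t) + C_2e^(3t)cos(t)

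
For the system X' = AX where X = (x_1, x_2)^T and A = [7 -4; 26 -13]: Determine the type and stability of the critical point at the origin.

stable spiral

A = [[7,-4],[26,-13]]; det(A-λI) = λ^2 + 6λ + 13.
λ = -3 ± 2i: negative real part.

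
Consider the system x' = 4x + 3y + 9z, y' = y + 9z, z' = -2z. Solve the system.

Coefficient matrix A = [[4, 3, 9], [0, 1, 9], [0, 0, -2]].
det(A - λI) = 0 gives eigenvalues λ = 4, 1, -2.
For λ=4: eigenvector (1,0,0).
For λ=1: eigenvector (-1,1,0).
For λ=-2: eigenvector (0,-3,1).
General solution: K_1e^(4t)(1,0,0) + K_2e^(t)(-1,1,0) + K_3e^(-2t)(0,-3,1).

x(t) = K_1e^(4t) - K_2e^(t), y(t) = K_2e^(t) - 3K_3e^(-2t), z(t) = K_3e^(-2t)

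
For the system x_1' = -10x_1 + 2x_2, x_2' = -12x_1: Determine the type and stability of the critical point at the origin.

stable node

A = [[-10,2],[-12,0]]; det(A-λI) = λ^2 + 10λ + 24.
λ = -4, -6: both negative.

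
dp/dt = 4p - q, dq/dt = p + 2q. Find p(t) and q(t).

p(t) = C_1e^(3t) + C_2te^(3t) - C_2e^(3t), q(t) = C_1e^(3t) + C_2te^(3t) - 2C_2e^(3t)

Coefficient matrix A = [[4, -1], [1, 2]].
Characteristic polynomial det(A - λI) = λ^2 - 6λ + 9 = 0.
Single eigenvalue λ = 3 with algebraic multiplicity 2.
Eigenvector v = (1,1); generalized eigenvector w with (A-λI)w=v is (-1,-2).
General solution: e^(3t)[C_1·v + C_2·(t·v + w)].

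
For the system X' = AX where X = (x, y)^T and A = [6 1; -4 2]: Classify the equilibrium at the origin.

A = [[6,1],[-4,2]]; det(A-λI) = λ^2 - 8λ + 16.
repeated λ = 4 with a single eigenvector.

unstable improper node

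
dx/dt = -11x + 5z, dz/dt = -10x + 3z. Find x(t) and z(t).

x(t) = -c_1e^(-4t)sin(t) - 2c_1e^(-4t)cos(t) - 2c_2e^(-4t)sin(t) + c_2e^(-4t)cos(t), z(t) = -c_1e^(-4t)sin(t) - 3c_1e^(-4t)cos(t) - 3c_2e^(-4t)sin(t) + c_2e^(-4t)cos(t)

Coefficient matrix A = [[-11, 5], [-10, 3]].
Characteristic polynomial det(A - λI) = λ^2 + 8λ + 17 = 0.
Eigenvalues λ = -4 ± i (complex conjugate pair).
For λ=-4+i: an eigenvector is (-2,-3) - i(-1,-1) = (-2 + i, -3 + i).
A real fundamental pair from Re and Im of e^((-4+i)t)v: X_1 = e^(-4t)(cos(t)·(-2,-3) + sin(t)·(-1,-1)), X_2 = e^(-4t)(sin(t)·(-2,-3) - cos(t)·(-1,-1)).
General solution: c_1X_1 + c_2X_2.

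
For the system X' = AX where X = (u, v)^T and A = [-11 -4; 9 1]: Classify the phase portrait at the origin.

A = [[-11,-4],[9,1]]; det(A-λI) = λ^2 + 10λ + 25.
repeated λ = -5 with a single eigenvector.

stable improper node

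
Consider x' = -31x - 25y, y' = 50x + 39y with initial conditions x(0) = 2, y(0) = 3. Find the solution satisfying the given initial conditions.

x(t) = -29e^(4t)sin(5t) + 2e^(4t)cos(5t), y(t) = 41e^(4t)sin(5t) + 3e^(4t)cos(5t)

Coefficient matrix A = [[-31, -25], [50, 39]].
Characteristic polynomial det(A - λI) = λ^2 - 8λ + 41 = 0.
Eigenvalues λ = 4 ± 5i (complex conjugate pair).
For λ=4+5i: an eigenvector is (-1,1) - i(2,-3) = (-1 - 2i, 1 + 3i).
A real fundamental pair from Re and Im of e^((4+5i)t)v: X_1 = e^(4t)(cos(5t)·(-1,1) + sin(5t)·(2,-3)), X_2 = e^(4t)(sin(5t)·(-1,1) - cos(5t)·(2,-3)).
General solution: K_1X_1 + K_2X_2.
Applying x(0)=2, y(0)=3 gives K_1=-12, K_2=5.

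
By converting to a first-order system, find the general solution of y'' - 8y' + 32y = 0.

y(t) = c_1e^(4t)cos(4t) + c_2e^(4t)sin(4t)

Let x_1 = y, x_2 = y'. Then x_1' = x_2 and x_2' = -32x_1 + 8x_2.
A = [[0,1],[-32,8]]; det(A-λI) = λ^2 - 8λ + 32.
Eigenvalues λ = 4 ± 4i.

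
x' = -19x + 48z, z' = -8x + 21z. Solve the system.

x(t) = -3K_1e^(-3t) - 2K_2e^(5t), z(t) = -K_1e^(-3t) - K_2e^(5t)

Coefficient matrix A = [[-19, 48], [-8, 21]].
Characteristic polynomial det(A - λI) = λ^2 - 2λ - 15 = 0.
Eigenvalues λ = -3, 5.
For λ=-3: (A-λI) row 1 is [-16, 48], so an eigenvector is (-3, -1).
For λ=5: (A-λI) row 1 is [-24, 48], so an eigenvector is (-2, -1).
General solution: K_1e^(-3t)(-3,-1) + K_2e^(5t)(-2,-1).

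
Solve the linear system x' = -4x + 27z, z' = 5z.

x(t) = C_1e^(-4t) + 3C_2e^(5t), z(t) = C_2e^(5t)

Coefficient matrix A = [[-4, 27], [0, 5]].
Characteristic polynomial det(A - λI) = λ^2 - λ - 20 = 0.
Eigenvalues λ = -4, 5.
For λ=-4: (A-λI) row 1 is [0, 27], so an eigenvector is (1, 0).
For λ=5: (A-λI) row 1 is [-9, 27], so an eigenvector is (3, 1).
General solution: C_1e^(-4t)(1,0) + C_2e^(5t)(3,1).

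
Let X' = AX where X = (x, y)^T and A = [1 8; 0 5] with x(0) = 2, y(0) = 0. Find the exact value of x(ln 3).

A = [[1,8],[0,5]]; eigenvalues λ = 5, 1.
Eigenvectors: (2,1) for λ=5, (1,0) for λ=1.
From the initial condition, c_1 = 0, c_2 = 2.
x(ln 3) = (0)(3^5)(2) + (2)(3^1)(1) = 6.

6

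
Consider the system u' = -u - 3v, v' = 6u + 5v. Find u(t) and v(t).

Coefficient matrix A = [[-1, -3], [6, 5]].
Characteristic polynomial det(A - λI) = λ^2 - 4λ + 13 = 0.
Eigenvalues λ = 2 ± 3i (complex conjugate pair).
For λ=2+3i: an eigenvector is (0,1) - i(-1,1) = (0 + i, 1 - i).
A real fundamental pair from Re and Im of e^((2+3i)t)v: X_1 = e^(2t)(cos(3t)·(0,1) + sin(3t)·(-1,1)), X_2 = e^(2t)(sin(3t)·(0,1) - cos(3t)·(-1,1)).
General solution: K_1X_1 + K_2X_2.

u(t) = -K_1e^(2t)sin(3t) + K_2e^(2t)cos(3t), v(t) = K_1e^(2t)sin(3t) + K_1e^(2t)cos(3t) + K_2e^(2t)sin(3t) - K_2e^(2t)cos(3t)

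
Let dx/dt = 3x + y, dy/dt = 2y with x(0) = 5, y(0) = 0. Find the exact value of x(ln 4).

320

A = [[3,1],[0,2]]; eigenvalues λ = 3, 2.
Eigenvectors: (-1,0) for λ=3, (1,-1) for λ=2.
From the initial condition, c_1 = -5, c_2 = 0.
x(ln 4) = (-5)(4^3)(-1) + (0)(4^2)(1) = 320.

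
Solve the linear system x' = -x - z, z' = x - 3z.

x(t) = C_1e^(-2t) + C_2te^(-2t) + 3C_2e^(-2t), z(t) = C_1e^(-2t) + C_2te^(-2t) + 2C_2e^(-2t)

Coefficient matrix A = [[-1, -1], [1, -3]].
Characteristic polynomial det(A - λI) = λ^2 + 4λ + 4 = 0.
Single eigenvalue λ = -2 with algebraic multiplicity 2.
Eigenvector v = (1,1); generalized eigenvector w with (A-λI)w=v is (3,2).
General solution: e^(-2t)[C_1·v + C_2·(t·v + w)].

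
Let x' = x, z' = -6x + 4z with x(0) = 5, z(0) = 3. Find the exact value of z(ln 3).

-537

A = [[1,0],[-6,4]]; eigenvalues λ = 1, 4.
Eigenvectors: (-1,-2) for λ=1, (0,1) for λ=4.
From the initial condition, c_1 = -5, c_2 = -7.
z(ln 3) = (-5)(3^1)(-2) + (-7)(3^4)(1) = -537.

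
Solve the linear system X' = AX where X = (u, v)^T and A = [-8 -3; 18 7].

Coefficient matrix A = [[-8, -3], [18, 7]].
Characteristic polynomial det(A - λI) = λ^2 + λ - 2 = 0.
Eigenvalues λ = -2, 1.
For λ=-2: (A-λI) row 1 is [-6, -3], so an eigenvector is (1, -2).
For λ=1: (A-λI) row 1 is [-9, -3], so an eigenvector is (1, -3).
General solution: K_1e^(-2t)(1,-2) + K_2e^(t)(1,-3).

u(t) = K_1e^(-2t) + K_2e^(t), v(t) = -2K_1e^(-2t) - 3K_2e^(t)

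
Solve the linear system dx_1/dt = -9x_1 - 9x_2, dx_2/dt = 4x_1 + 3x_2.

x_1(t) = 3c_1e^(-3t) + 3c_2te^(-3t) + c_2e^(-3t), x_2(t) = -2c_1e^(-3t) - 2c_2te^(-3t) - c_2e^(-3t)

Coefficient matrix A = [[-9, -9], [4, 3]].
Characteristic polynomial det(A - λI) = λ^2 + 6λ + 9 = 0.
Single eigenvalue λ = -3 with algebraic multiplicity 2.
Eigenvector v = (3,-2); generalized eigenvector w with (A-λI)w=v is (1,-1).
General solution: e^(-3t)[c_1·v + c_2·(t·v + w)].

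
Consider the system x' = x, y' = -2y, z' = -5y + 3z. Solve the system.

x(t) = C_1e^(t), y(t) = C_3e^(-2t), z(t) = C_2e^(3t) + C_3e^(-2t)

Coefficient matrix A = [[1, 0, 0], [0, -2, 0], [0, -5, 3]].
det(A - λI) = 0 gives eigenvalues λ = 1, 3, -2.
For λ=1: eigenvector (1,0,0).
For λ=3: eigenvector (0,0,1).
For λ=-2: eigenvector (0,1,1).
General solution: C_1e^(t)(1,0,0) + C_2e^(3t)(0,0,1) + C_3e^(-2t)(0,1,1).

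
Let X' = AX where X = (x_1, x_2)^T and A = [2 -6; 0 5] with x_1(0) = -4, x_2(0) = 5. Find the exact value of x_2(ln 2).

A = [[2,-6],[0,5]]; eigenvalues λ = 2, 5.
Eigenvectors: (1,0) for λ=2, (-2,1) for λ=5.
From the initial condition, c_1 = 6, c_2 = 5.
x_2(ln 2) = (6)(2^2)(0) + (5)(2^5)(1) = 160.

160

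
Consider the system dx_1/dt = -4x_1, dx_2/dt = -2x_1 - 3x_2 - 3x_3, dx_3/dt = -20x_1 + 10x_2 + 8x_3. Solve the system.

x_1(t) = C_1e^(-4t), x_2(t) = 2C_1e^(-4t) - C_2e^(3t) - 3C_3e^(2t), x_3(t) = 2C_2e^(3t) + 5C_3e^(2t)

Coefficient matrix A = [[-4, 0, 0], [-2, -3, -3], [-20, 10, 8]].
det(A - λI) = 0 gives eigenvalues λ = -4, 3, 2.
For λ=-4: eigenvector (1,2,0).
For λ=3: eigenvector (0,-1,2).
For λ=2: eigenvector (0,-3,5).
General solution: C_1e^(-4t)(1,2,0) + C_2e^(3t)(0,-1,2) + C_3e^(2t)(0,-3,5).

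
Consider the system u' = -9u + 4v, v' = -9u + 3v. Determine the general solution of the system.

u(t) = -2K_1e^(-3t) - 2K_2te^(-3t) + K_2e^(-3t), v(t) = -3K_1e^(-3t) - 3K_2te^(-3t) + K_2e^(-3t)

Coefficient matrix A = [[-9, 4], [-9, 3]].
Characteristic polynomial det(A - λI) = λ^2 + 6λ + 9 = 0.
Single eigenvalue λ = -3 with algebraic multiplicity 2.
Eigenvector v = (-2,-3); generalized eigenvector w with (A-λI)w=v is (1,1).
General solution: e^(-3t)[K_1·v + K_2·(t·v + w)].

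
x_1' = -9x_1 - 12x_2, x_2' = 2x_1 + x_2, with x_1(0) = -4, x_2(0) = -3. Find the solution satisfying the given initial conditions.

x_1(t) = 26e^(-3t) - 30e^(-5t), x_2(t) = -13e^(-3t) + 10e^(-5t)

Coefficient matrix A = [[-9, -12], [2, 1]].
Characteristic polynomial det(A - λI) = λ^2 + 8λ + 15 = 0.
Eigenvalues λ = -3, -5.
For λ=-3: (A-λI) row 1 is [-6, -12], so an eigenvector is (-2, 1).
For λ=-5: (A-λI) row 1 is [-4, -12], so an eigenvector is (-3, 1).
General solution: C_1e^(-3t)(-2,1) + C_2e^(-5t)(-3,1).
Applying x_1(0)=-4, x_2(0)=-3 gives C_1=-13, C_2=10.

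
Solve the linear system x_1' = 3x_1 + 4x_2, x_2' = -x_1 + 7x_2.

Coefficient matrix A = [[3, 4], [-1, 7]].
Characteristic polynomial det(A - λI) = λ^2 - 10λ + 25 = 0.
Single eigenvalue λ = 5 with algebraic multiplicity 2.
Eigenvector v = (-2,-1); generalized eigenvector w with (A-λI)w=v is (-3,-2).
General solution: e^(5t)[C_1·v + C_2·(t·v + w)].

x_1(t) = -2C_1e^(5t) - 2C_2te^(5t) - 3C_2e^(5t), x_2(t) = -C_1e^(5t) - C_2te^(5t) - 2C_2e^(5t)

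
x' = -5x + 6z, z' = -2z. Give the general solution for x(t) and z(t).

Coefficient matrix A = [[-5, 6], [0, -2]].
Characteristic polynomial det(A - λI) = λ^2 + 7λ + 10 = 0.
Eigenvalues λ = -5, -2.
For λ=-5: (A-λI) row 1 is [0, 6], so an eigenvector is (-1, 0).
For λ=-2: (A-λI) row 1 is [-3, 6], so an eigenvector is (2, 1).
General solution: K_1e^(-5t)(-1,0) + K_2e^(-2t)(2,1).

x(t) = -K_1e^(-5t) + 2K_2e^(-2t), z(t) = K_2e^(-2t)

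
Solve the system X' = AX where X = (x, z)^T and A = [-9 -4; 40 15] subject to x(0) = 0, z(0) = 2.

x(t) = -2e^(3t)sin(4t), z(t) = 6e^(3t)sin(4t) + 2e^(3t)cos(4t)

Coefficient matrix A = [[-9, -4], [40, 15]].
Characteristic polynomial det(A - λI) = λ^2 - 6λ + 25 = 0.
Eigenvalues λ = 3 ± 4i (complex conjugate pair).
For λ=3+4i: an eigenvector is (-1,3) - i(0,-1) = (-1, 3 + i).
A real fundamental pair from Re and Im of e^((3+4i)t)v: X_1 = e^(3t)(cos(4t)·(-1,3) + sin(4t)·(0,-1)), X_2 = e^(3t)(sin(4t)·(-1,3) - cos(4t)·(0,-1)).
General solution: c_1X_1 + c_2X_2.
Applying x(0)=0, z(0)=2 gives c_1=0, c_2=2.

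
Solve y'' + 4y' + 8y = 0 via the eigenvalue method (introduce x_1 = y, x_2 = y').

y(t) = C_1e^(-2t)cos(2t) + C_2e^(-2t)sin(2t)

Let x_1 = y, x_2 = y'. Then x_1' = x_2 and x_2' = -8x_1 - 4x_2.
A = [[0,1],[-8,-4]]; det(A-λI) = λ^2 + 4λ + 8.
Eigenvalues λ = -2 ± 2i.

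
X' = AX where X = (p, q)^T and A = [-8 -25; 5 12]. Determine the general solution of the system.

Coefficient matrix A = [[-8, -25], [5, 12]].
Characteristic polynomial det(A - λI) = λ^2 - 4λ + 29 = 0.
Eigenvalues λ = 2 ± 5i (complex conjugate pair).
For λ=2+5i: an eigenvector is (-1,0) - i(2,-1) = (-1 - 2i, 0 + i).
A real fundamental pair from Re and Im of e^((2+5i)t)v: X_1 = e^(2t)(cos(5t)·(-1,0) + sin(5t)·(2,-1)), X_2 = e^(2t)(sin(5t)·(-1,0) - cos(5t)·(2,-1)).
General solution: c_1X_1 + c_2X_2.

p(t) = 2c_1e^(2t)sin(5t) - c_1e^(2t)cos(5t) - c_2e^(2t)sin(5t) - 2c_2e^(2t)cos(5t), q(t) = -c_1e^(2t)sin(5t) + c_2e^(2t)cos(5t)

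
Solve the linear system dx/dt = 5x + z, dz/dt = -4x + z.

Coefficient matrix A = [[5, 1], [-4, 1]].
Characteristic polynomial det(A - λI) = λ^2 - 6λ + 9 = 0.
Single eigenvalue λ = 3 with algebraic multiplicity 2.
Eigenvector v = (-1,2); generalized eigenvector w with (A-λI)w=v is (1,-3).
General solution: e^(3t)[C_1·v + C_2·(t·v + w)].

x(t) = -C_1e^(3t) - C_2te^(3t) + C_2e^(3t), z(t) = 2C_1e^(3t) + 2C_2te^(3t) - 3C_2e^(3t)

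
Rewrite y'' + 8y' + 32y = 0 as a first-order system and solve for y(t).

Let x_1 = y, x_2 = y'. Then x_1' = x_2 and x_2' = -32x_1 - 8x_2.
A = [[0,1],[-32,-8]]; det(A-λI) = λ^2 + 8λ + 32.
Eigenvalues λ = -4 ± 4i.

y(t) = c_1e^(-4t)cos(4t) + c_2e^(-4t)sin(4t)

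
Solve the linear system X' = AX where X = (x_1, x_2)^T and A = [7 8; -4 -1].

x_1(t) = -c_1e^(3t)sin(4t) + c_1e^(3t)cos(4t) + c_2e^(3t)sin(4t) + c_2e^(3t)cos(4t), x_2(t) = -c_1e^(3t)cos(4t) - c_2e^(3t)sin(4t)

Coefficient matrix A = [[7, 8], [-4, -1]].
Characteristic polynomial det(A - λI) = λ^2 - 6λ + 25 = 0.
Eigenvalues λ = 3 ± 4i (complex conjugate pair).
For λ=3+4i: an eigenvector is (1,-1) - i(-1,0) = (1 + i, -1).
A real fundamental pair from Re and Im of e^((3+4i)t)v: X_1 = e^(3t)(cos(4t)·(1,-1) + sin(4t)·(-1,0)), X_2 = e^(3t)(sin(4t)·(1,-1) - cos(4t)·(-1,0)).
General solution: c_1X_1 + c_2X_2.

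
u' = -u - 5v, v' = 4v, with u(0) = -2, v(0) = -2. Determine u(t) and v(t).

u(t) = 2e^(4t) - 4e^(-t), v(t) = -2e^(4t)

Coefficient matrix A = [[-1, -5], [0, 4]].
Characteristic polynomial det(A - λI) = λ^2 - 3λ - 4 = 0.
Eigenvalues λ = 4, -1.
For λ=4: (A-λI) row 1 is [-5, -5], so an eigenvector is (1, -1).
For λ=-1: (A-λI) row 1 is [0, -5], so an eigenvector is (-1, 0).
General solution: c_1e^(4t)(1,-1) + c_2e^(-t)(-1,0).
Applying u(0)=-2, v(0)=-2 gives c_1=2, c_2=4.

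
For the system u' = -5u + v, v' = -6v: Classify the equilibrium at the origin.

stable node

A = [[-5,1],[0,-6]]; det(A-λI) = λ^2 + 11λ + 30.
λ = -5, -6: both negative.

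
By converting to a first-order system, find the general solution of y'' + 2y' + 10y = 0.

Let x_1 = y, x_2 = y'. Then x_1' = x_2 and x_2' = -10x_1 - 2x_2.
A = [[0,1],[-10,-2]]; det(A-λI) = λ^2 + 2λ + 10.
Eigenvalues λ = -1 ± 3i.

y(t) = C_1e^(-t)cos(3t) + C_2e^(-t)sin(3t)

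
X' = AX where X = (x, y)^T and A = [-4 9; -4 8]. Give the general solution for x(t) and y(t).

Coefficient matrix A = [[-4, 9], [-4, 8]].
Characteristic polynomial det(A - λI) = λ^2 - 4λ + 4 = 0.
Single eigenvalue λ = 2 with algebraic multiplicity 2.
Eigenvector v = (-3,-2); generalized eigenvector w with (A-λI)w=v is (-1,-1).
General solution: e^(2t)[K_1·v + K_2·(t·v + w)].

x(t) = -3K_1e^(2t) - 3K_2te^(2t) - K_2e^(2t), y(t) = -2K_1e^(2t) - 2K_2te^(2t) - K_2e^(2t)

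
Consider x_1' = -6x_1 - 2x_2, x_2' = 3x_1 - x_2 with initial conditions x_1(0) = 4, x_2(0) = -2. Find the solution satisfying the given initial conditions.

Coefficient matrix A = [[-6, -2], [3, -1]].
Characteristic polynomial det(A - λI) = λ^2 + 7λ + 12 = 0.
Eigenvalues λ = -3, -4.
For λ=-3: (A-λI) row 1 is [-3, -2], so an eigenvector is (2, -3).
For λ=-4: (A-λI) row 1 is [-2, -2], so an eigenvector is (-1, 1).
General solution: K_1e^(-3t)(2,-3) + K_2e^(-4t)(-1,1).
Applying x_1(0)=4, x_2(0)=-2 gives K_1=-2, K_2=-8.

x_1(t) = -4e^(-3t) + 8e^(-4t), x_2(t) = 6e^(-3t) - 8e^(-4t)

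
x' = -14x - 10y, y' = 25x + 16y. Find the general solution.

x(t) = K_1e^(t)sin(5t) + K_1e^(t)cos(5t) + K_2e^(t)sin(5t) - K_2e^(t)cos(5t), y(t) = -K_1e^(t)sin(5t) - 2K_1e^(t)cos(5t) - 2K_2e^(t)sin(5t) + K_2e^(t)cos(5t)

Coefficient matrix A = [[-14, -10], [25, 16]].
Characteristic polynomial det(A - λI) = λ^2 - 2λ + 26 = 0.
Eigenvalues λ = 1 ± 5i (complex conjugate pair).
For λ=1+5i: an eigenvector is (1,-2) - i(1,-1) = (1 - i, -2 + i).
A real fundamental pair from Re and Im of e^((1+5i)t)v: X_1 = e^(t)(cos(5t)·(1,-2) + sin(5t)·(1,-1)), X_2 = e^(t)(sin(5t)·(1,-2) - cos(5t)·(1,-1)).
General solution: K_1X_1 + K_2X_2.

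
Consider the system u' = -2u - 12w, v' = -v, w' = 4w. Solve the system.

u(t) = K_1e^(-2t) - 2K_3e^(4t), v(t) = K_2e^(-t), w(t) = K_3e^(4t)

Coefficient matrix A = [[-2, 0, -12], [0, -1, 0], [0, 0, 4]].
det(A - λI) = 0 gives eigenvalues λ = -2, -1, 4.
For λ=-2: eigenvector (1,0,0).
For λ=-1: eigenvector (0,1,0).
For λ=4: eigenvector (-2,0,1).
General solution: K_1e^(-2t)(1,0,0) + K_2e^(-t)(0,1,0) + K_3e^(4t)(-2,0,1).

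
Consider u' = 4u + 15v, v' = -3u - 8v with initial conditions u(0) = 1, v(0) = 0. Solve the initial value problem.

u(t) = 2e^(-2t)sin(3t) + e^(-2t)cos(3t), v(t) = -e^(-2t)sin(3t)

Coefficient matrix A = [[4, 15], [-3, -8]].
Characteristic polynomial det(A - λI) = λ^2 + 4λ + 13 = 0.
Eigenvalues λ = -2 ± 3i (complex conjugate pair).
For λ=-2+3i: an eigenvector is (-1,0) - i(-2,1) = (-1 + 2i, 0 - i).
A real fundamental pair from Re and Im of e^((-2+3i)t)v: X_1 = e^(-2t)(cos(3t)·(-1,0) + sin(3t)·(-2,1)), X_2 = e^(-2t)(sin(3t)·(-1,0) - cos(3t)·(-2,1)).
General solution: c_1X_1 + c_2X_2.
Applying u(0)=1, v(0)=0 gives c_1=-1, c_2=0.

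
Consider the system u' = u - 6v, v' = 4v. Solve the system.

Coefficient matrix A = [[1, -6], [0, 4]].
Characteristic polynomial det(A - λI) = λ^2 - 5λ + 4 = 0.
Eigenvalues λ = 4, 1.
For λ=4: (A-λI) row 1 is [-3, -6], so an eigenvector is (2, -1).
For λ=1: (A-λI) row 1 is [0, -6], so an eigenvector is (1, 0).
General solution: K_1e^(4t)(2,-1) + K_2e^(t)(1,0).

u(t) = 2K_1e^(4t) + K_2e^(t), v(t) = -K_1e^(4t)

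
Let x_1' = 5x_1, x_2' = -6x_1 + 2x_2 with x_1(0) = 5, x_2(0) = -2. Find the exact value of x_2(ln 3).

A = [[5,0],[-6,2]]; eigenvalues λ = 5, 2.
Eigenvectors: (1,-2) for λ=5, (0,1) for λ=2.
From the initial condition, c_1 = 5, c_2 = 8.
x_2(ln 3) = (5)(3^5)(-2) + (8)(3^2)(1) = -2358.

-2358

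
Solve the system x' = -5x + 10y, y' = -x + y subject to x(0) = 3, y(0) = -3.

Coefficient matrix A = [[-5, 10], [-1, 1]].
Characteristic polynomial det(A - λI) = λ^2 + 4λ + 5 = 0.
Eigenvalues λ = -2 ± i (complex conjugate pair).
For λ=-2+i: an eigenvector is (-1,0) - i(3,1) = (-1 - 3i, 0 - i).
A real fundamental pair from Re and Im of e^((-2+i)t)v: X_1 = e^(-2t)(cos(t)·(-1,0) + sin(t)·(3,1)), X_2 = e^(-2t)(sin(t)·(-1,0) - cos(t)·(3,1)).
General solution: c_1X_1 + c_2X_2.
Applying x(0)=3, y(0)=-3 gives c_1=-12, c_2=3.

x(t) = -39e^(-2t)sin(t) + 3e^(-2t)cos(t), y(t) = -12e^(-2t)sin(t) - 3e^(-2t)cos(t)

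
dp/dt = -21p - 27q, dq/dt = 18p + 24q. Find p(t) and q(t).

Coefficient matrix A = [[-21, -27], [18, 24]].
Characteristic polynomial det(A - λI) = λ^2 - 3λ - 18 = 0.
Eigenvalues λ = 6, -3.
For λ=6: (A-λI) row 1 is [-27, -27], so an eigenvector is (1, -1).
For λ=-3: (A-λI) row 1 is [-18, -27], so an eigenvector is (3, -2).
General solution: K_1e^(6t)(1,-1) + K_2e^(-3t)(3,-2).

p(t) = K_1e^(6t) + 3K_2e^(-3t), q(t) = -K_1e^(6t) - 2K_2e^(-3t)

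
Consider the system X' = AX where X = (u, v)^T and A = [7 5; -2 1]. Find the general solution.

u(t) = 2c_1e^(4t)sin(t) - c_1e^(4t)cos(t) - c_2e^(4t)sin(t) - 2c_2e^(4t)cos(t), v(t) = -c_1e^(4t)sin(t) + c_1e^(4t)cos(t) + c_2e^(4t)sin(t) + c_2e^(4t)cos(t)

Coefficient matrix A = [[7, 5], [-2, 1]].
Characteristic polynomial det(A - λI) = λ^2 - 8λ + 17 = 0.
Eigenvalues λ = 4 ± i (complex conjugate pair).
For λ=4+i: an eigenvector is (-1,1) - i(2,-1) = (-1 - 2i, 1 + i).
A real fundamental pair from Re and Im of e^((4+i)t)v: X_1 = e^(4t)(cos(t)·(-1,1) + sin(t)·(2,-1)), X_2 = e^(4t)(sin(t)·(-1,1) - cos(t)·(2,-1)).
General solution: c_1X_1 + c_2X_2.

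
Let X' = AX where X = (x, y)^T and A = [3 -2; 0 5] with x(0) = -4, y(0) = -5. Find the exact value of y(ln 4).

A = [[3,-2],[0,5]]; eigenvalues λ = 5, 3.
Eigenvectors: (-1,1) for λ=5, (-1,0) for λ=3.
From the initial condition, c_1 = -5, c_2 = 9.
y(ln 4) = (-5)(4^5)(1) + (9)(4^3)(0) = -5120.

-5120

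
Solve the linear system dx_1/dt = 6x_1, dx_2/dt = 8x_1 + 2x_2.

x_1(t) = c_2e^(6t), x_2(t) = -c_1e^(2t) + 2c_2e^(6t)

Coefficient matrix A = [[6, 0], [8, 2]].
Characteristic polynomial det(A - λI) = λ^2 - 8λ + 12 = 0.
Eigenvalues λ = 2, 6.
For λ=2: (A-λI) row 1 is [4, 0], so an eigenvector is (0, -1).
For λ=6: (A-λI) row 2 is [8, -4], so an eigenvector is (1, 2).
General solution: c_1e^(2t)(0,-1) + c_2e^(6t)(1,2).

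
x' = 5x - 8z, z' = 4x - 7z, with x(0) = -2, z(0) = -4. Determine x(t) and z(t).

Coefficient matrix A = [[5, -8], [4, -7]].
Characteristic polynomial det(A - λI) = λ^2 + 2λ - 3 = 0.
Eigenvalues λ = -3, 1.
For λ=-3: (A-λI) row 1 is [8, -8], so an eigenvector is (1, 1).
For λ=1: (A-λI) row 1 is [4, -8], so an eigenvector is (2, 1).
General solution: C_1e^(-3t)(1,1) + C_2e^(t)(2,1).
Applying x(0)=-2, z(0)=-4 gives C_1=-6, C_2=2.

x(t) = 4e^(t) - 6e^(-3t), z(t) = 2e^(t) - 6e^(-3t)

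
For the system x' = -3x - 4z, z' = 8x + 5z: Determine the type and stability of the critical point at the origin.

unstable spiral

A = [[-3,-4],[8,5]]; det(A-λI) = λ^2 - 2λ + 17.
λ = 1 ± 4i: positive real part.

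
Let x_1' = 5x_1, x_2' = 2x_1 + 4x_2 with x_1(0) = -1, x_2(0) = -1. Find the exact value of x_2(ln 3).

A = [[5,0],[2,4]]; eigenvalues λ = 5, 4.
Eigenvectors: (-1,-2) for λ=5, (0,-1) for λ=4.
From the initial condition, c_1 = 1, c_2 = -1.
x_2(ln 3) = (1)(3^5)(-2) + (-1)(3^4)(-1) = -405.

-405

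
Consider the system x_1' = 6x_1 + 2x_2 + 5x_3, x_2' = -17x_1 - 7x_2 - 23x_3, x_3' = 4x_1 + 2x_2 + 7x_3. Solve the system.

Coefficient matrix A = [[6, 2, 5], [-17, -7, -23], [4, 2, 7]].
det(A - λI) = 0 gives eigenvalues λ = 3, 1, 2.
For λ=3: eigenvector (1,-4,1).
For λ=1: eigenvector (-1,5,-1).
For λ=2: eigenvector (1,-7,2).
General solution: C_1e^(3t)(1,-4,1) + C_2e^(t)(-1,5,-1) + C_3e^(2t)(1,-7,2).

x_1(t) = C_1e^(3t) - C_2e^(t) + C_3e^(2t), x_2(t) = -4C_1e^(3t) + 5C_2e^(t) - 7C_3e^(2t), x_3(t) = C_1e^(3t) - C_2e^(t) + 2C_3e^(2t)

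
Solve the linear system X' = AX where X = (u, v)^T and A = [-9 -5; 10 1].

Coefficient matrix A = [[-9, -5], [10, 1]].
Characteristic polynomial det(A - λI) = λ^2 + 8λ + 41 = 0.
Eigenvalues λ = -4 ± 5i (complex conjugate pair).
For λ=-4+5i: an eigenvector is (1,-1) - i(0,1) = (1, -1 - i).
A real fundamental pair from Re and Im of e^((-4+5i)t)v: X_1 = e^(-4t)(cos(5t)·(1,-1) + sin(5t)·(0,1)), X_2 = e^(-4t)(sin(5t)·(1,-1) - cos(5t)·(0,1)).
General solution: K_1X_1 + K_2X_2.

u(t) = K_1e^(-4t)cos(5t) + K_2e^(-4t)sin(5t), v(t) = K_1e^(-4t)sin(5t) - K_1e^(-4t)cos(5t) - K_2e^(-4t)sin(5t) - K_2e^(-4t)cos(5t)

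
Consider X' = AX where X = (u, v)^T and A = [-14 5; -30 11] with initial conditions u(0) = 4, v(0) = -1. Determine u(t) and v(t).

u(t) = -9e^(t) + 13e^(-4t), v(t) = -27e^(t) + 26e^(-4t)

Coefficient matrix A = [[-14, 5], [-30, 11]].
Characteristic polynomial det(A - λI) = λ^2 + 3λ - 4 = 0.
Eigenvalues λ = -4, 1.
For λ=-4: (A-λI) row 1 is [-10, 5], so an eigenvector is (-1, -2).
For λ=1: (A-λI) row 1 is [-15, 5], so an eigenvector is (-1, -3).
General solution: c_1e^(-4t)(-1,-2) + c_2e^(t)(-1,-3).
Applying u(0)=4, v(0)=-1 gives c_1=-13, c_2=9.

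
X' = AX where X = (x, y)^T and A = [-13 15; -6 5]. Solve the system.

x(t) = C_1e^(-4t)sin(3t) - 2C_1e^(-4t)cos(3t) - 2C_2e^(-4t)sin(3t) - C_2e^(-4t)cos(3t), y(t) = C_1e^(-4t)sin(3t) - C_1e^(-4t)cos(3t) - C_2e^(-4t)sin(3t) - C_2e^(-4t)cos(3t)

Coefficient matrix A = [[-13, 15], [-6, 5]].
Characteristic polynomial det(A - λI) = λ^2 + 8λ + 25 = 0.
Eigenvalues λ = -4 ± 3i (complex conjugate pair).
For λ=-4+3i: an eigenvector is (-2,-1) - i(1,1) = (-2 - i, -1 - i).
A real fundamental pair from Re and Im of e^((-4+3i)t)v: X_1 = e^(-4t)(cos(3t)·(-2,-1) + sin(3t)·(1,1)), X_2 = e^(-4t)(sin(3t)·(-2,-1) - cos(3t)·(1,1)).
General solution: C_1X_1 + C_2X_2.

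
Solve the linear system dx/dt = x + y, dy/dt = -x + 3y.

Coefficient matrix A = [[1, 1], [-1, 3]].
Characteristic polynomial det(A - λI) = λ^2 - 4λ + 4 = 0.
Single eigenvalue λ = 2 with algebraic multiplicity 2.
Eigenvector v = (1,1); generalized eigenvector w with (A-λI)w=v is (-2,-1).
General solution: e^(2t)[K_1·v + K_2·(t·v + w)].

x(t) = K_1e^(2t) + K_2te^(2t) - 2K_2e^(2t), y(t) = K_1e^(2t) + K_2te^(2t) - K_2e^(2t)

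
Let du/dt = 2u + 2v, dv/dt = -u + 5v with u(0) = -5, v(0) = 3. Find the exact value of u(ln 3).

A = [[2,2],[-1,5]]; eigenvalues λ = 4, 3.
Eigenvectors: (1,1) for λ=4, (-2,-1) for λ=3.
From the initial condition, c_1 = 11, c_2 = 8.
u(ln 3) = (11)(3^4)(1) + (8)(3^3)(-2) = 459.

459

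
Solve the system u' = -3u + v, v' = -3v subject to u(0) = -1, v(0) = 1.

Coefficient matrix A = [[-3, 1], [0, -3]].
Characteristic polynomial det(A - λI) = λ^2 + 6λ + 9 = 0.
Single eigenvalue λ = -3 with algebraic multiplicity 2.
Eigenvector v = (-1,0); generalized eigenvector w with (A-λI)w=v is (-2,-1).
General solution: e^(-3t)[c_1·v + c_2·(t·v + w)].
Applying u(0)=-1, v(0)=1 gives c_1=3, c_2=-1.

u(t) = te^(-3t) - e^(-3t), v(t) = e^(-3t)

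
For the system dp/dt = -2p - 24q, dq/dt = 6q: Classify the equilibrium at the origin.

A = [[-2,-24],[0,6]]; det(A-λI) = λ^2 - 4λ - 12.
λ = 6, -2: opposite signs.

saddle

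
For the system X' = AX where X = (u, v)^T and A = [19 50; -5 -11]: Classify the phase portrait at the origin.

unstable spiral

A = [[19,50],[-5,-11]]; det(A-λI) = λ^2 - 8λ + 41.
λ = 4 ± 5i: positive real part.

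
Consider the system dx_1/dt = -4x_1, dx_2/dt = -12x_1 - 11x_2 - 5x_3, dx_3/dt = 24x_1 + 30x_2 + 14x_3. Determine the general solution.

Coefficient matrix A = [[-4, 0, 0], [-12, -11, -5], [24, 30, 14]].
det(A - λI) = 0 gives eigenvalues λ = 4, -1, -4.
For λ=4: eigenvector (0,-1,3).
For λ=-1: eigenvector (0,1,-2).
For λ=-4: eigenvector (1,4,-8).
General solution: K_1e^(4t)(0,-1,3) + K_2e^(-t)(0,1,-2) + K_3e^(-4t)(1,4,-8).

x_1(t) = K_3e^(-4t), x_2(t) = -K_1e^(4t) + K_2e^(-t) + 4K_3e^(-4t), x_3(t) = 3K_1e^(4t) - 2K_2e^(-t) - 8K_3e^(-4t)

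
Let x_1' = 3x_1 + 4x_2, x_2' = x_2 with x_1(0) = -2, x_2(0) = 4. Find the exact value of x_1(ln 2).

32

A = [[3,4],[0,1]]; eigenvalues λ = 1, 3.
Eigenvectors: (2,-1) for λ=1, (1,0) for λ=3.
From the initial condition, c_1 = -4, c_2 = 6.
x_1(ln 2) = (-4)(2^1)(2) + (6)(2^3)(1) = 32.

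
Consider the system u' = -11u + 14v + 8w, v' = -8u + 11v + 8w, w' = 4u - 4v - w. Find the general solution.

Coefficient matrix A = [[-11, 14, 8], [-8, 11, 8], [4, -4, -1]].
det(A - λI) = 0 gives eigenvalues λ = -3, -1, 3.
For λ=-3: eigenvector (5,4,-2).
For λ=-1: eigenvector (-2,-2,1).
For λ=3: eigenvector (1,1,0).
General solution: K_1e^(-3t)(5,4,-2) + K_2e^(-t)(-2,-2,1) + K_3e^(3t)(1,1,0).

u(t) = 5K_1e^(-3t) - 2K_2e^(-t) + K_3e^(3t), v(t) = 4K_1e^(-3t) - 2K_2e^(-t) + K_3e^(3t), w(t) = -2K_1e^(-3t) + K_2e^(-t)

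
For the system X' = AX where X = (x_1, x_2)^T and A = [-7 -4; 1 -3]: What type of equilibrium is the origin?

A = [[-7,-4],[1,-3]]; det(A-λI) = λ^2 + 10λ + 25.
repeated λ = -5 with a single eigenvector.

stable improper node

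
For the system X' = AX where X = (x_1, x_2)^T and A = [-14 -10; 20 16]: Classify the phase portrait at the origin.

saddle

A = [[-14,-10],[20,16]]; det(A-λI) = λ^2 - 2λ - 24.
λ = -4, 6: opposite signs.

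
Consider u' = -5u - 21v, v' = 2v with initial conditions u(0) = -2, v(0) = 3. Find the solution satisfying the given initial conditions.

u(t) = -9e^(2t) + 7e^(-5t), v(t) = 3e^(2t)

Coefficient matrix A = [[-5, -21], [0, 2]].
Characteristic polynomial det(A - λI) = λ^2 + 3λ - 10 = 0.
Eigenvalues λ = -5, 2.
For λ=-5: (A-λI) row 1 is [0, -21], so an eigenvector is (-1, 0).
For λ=2: (A-λI) row 1 is [-7, -21], so an eigenvector is (-3, 1).
General solution: C_1e^(-5t)(-1,0) + C_2e^(2t)(-3,1).
Applying u(0)=-2, v(0)=3 gives C_1=-7, C_2=3.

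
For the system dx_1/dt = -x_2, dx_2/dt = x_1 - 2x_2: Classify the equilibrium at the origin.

stable improper node

A = [[0,-1],[1,-2]]; det(A-λI) = λ^2 + 2λ + 1.
repeated λ = -1 with a single eigenvector.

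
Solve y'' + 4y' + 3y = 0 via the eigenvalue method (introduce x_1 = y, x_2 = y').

y(t) = C_1e^(-t) + C_2e^(-3t)

Let x_1 = y, x_2 = y'. Then x_1' = x_2 and x_2' = -3x_1 - 4x_2.
A = [[0,1],[-3,-4]]; det(A-λI) = λ^2 + 4λ + 3.
Eigenvalues λ = -1, -3 with eigenvectors (1,-1), (1,-3).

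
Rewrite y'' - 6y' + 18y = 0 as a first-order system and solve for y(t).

y(t) = K_1e^(3t)cos(3t) + K_2e^(3t)sin(3t)

Let x_1 = y, x_2 = y'. Then x_1' = x_2 and x_2' = -18x_1 + 6x_2.
A = [[0,1],[-18,6]]; det(A-λI) = λ^2 - 6λ + 18.
Eigenvalues λ = 3 ± 3i.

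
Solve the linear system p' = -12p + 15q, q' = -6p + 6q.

p(t) = -C_1e^(-3t)sin(3t) + 2C_1e^(-3t)cos(3t) + 2C_2e^(-3t)sin(3t) + C_2e^(-3t)cos(3t), q(t) = -C_1e^(-3t)sin(3t) + C_1e^(-3t)cos(3t) + C_2e^(-3t)sin(3t) + C_2e^(-3t)cos(3t)

Coefficient matrix A = [[-12, 15], [-6, 6]].
Characteristic polynomial det(A - λI) = λ^2 + 6λ + 18 = 0.
Eigenvalues λ = -3 ± 3i (complex conjugate pair).
For λ=-3+3i: an eigenvector is (2,1) - i(-1,-1) = (2 + i, 1 + i).
A real fundamental pair from Re and Im of e^((-3+3i)t)v: X_1 = e^(-3t)(cos(3t)·(2,1) + sin(3t)·(-1,-1)), X_2 = e^(-3t)(sin(3t)·(2,1) - cos(3t)·(-1,-1)).
General solution: C_1X_1 + C_2X_2.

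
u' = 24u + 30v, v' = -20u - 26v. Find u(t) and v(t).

Coefficient matrix A = [[24, 30], [-20, -26]].
Characteristic polynomial det(A - λI) = λ^2 + 2λ - 24 = 0.
Eigenvalues λ = 4, -6.
For λ=4: (A-λI) row 1 is [20, 30], so an eigenvector is (3, -2).
For λ=-6: (A-λI) row 1 is [30, 30], so an eigenvector is (1, -1).
General solution: c_1e^(4t)(3,-2) + c_2e^(-6t)(1,-1).

u(t) = 3c_1e^(4t) + c_2e^(-6t), v(t) = -2c_1e^(4t) - c_2e^(-6t)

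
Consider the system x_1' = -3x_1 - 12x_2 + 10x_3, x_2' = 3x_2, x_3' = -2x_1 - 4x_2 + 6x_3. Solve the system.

Coefficient matrix A = [[-3, -12, 10], [0, 3, 0], [-2, -4, 6]].
det(A - λI) = 0 gives eigenvalues λ = 1, 2, 3.
For λ=1: eigenvector (5,0,2).
For λ=2: eigenvector (2,0,1).
For λ=3: eigenvector (-2,1,0).
General solution: K_1e^(t)(5,0,2) + K_2e^(2t)(2,0,1) + K_3e^(3t)(-2,1,0).

x_1(t) = 5K_1e^(t) + 2K_2e^(2t) - 2K_3e^(3t), x_2(t) = K_3e^(3t), x_3(t) = 2K_1e^(t) + K_2e^(2t)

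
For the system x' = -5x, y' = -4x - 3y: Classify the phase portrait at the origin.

stable node

A = [[-5,0],[-4,-3]]; det(A-λI) = λ^2 + 8λ + 15.
λ = -5, -3: both negative.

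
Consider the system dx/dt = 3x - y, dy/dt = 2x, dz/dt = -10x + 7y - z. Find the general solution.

Coefficient matrix A = [[3, -1, 0], [2, 0, 0], [-10, 7, -1]].
det(A - λI) = 0 gives eigenvalues λ = -1, 2, 1.
For λ=-1: eigenvector (0,0,1).
For λ=2: eigenvector (-1,-1,1).
For λ=1: eigenvector (1,2,2).
General solution: C_1e^(-t)(0,0,1) + C_2e^(2t)(-1,-1,1) + C_3e^(t)(1,2,2).

x(t) = -C_2e^(2t) + C_3e^(t), y(t) = -C_2e^(2t) + 2C_3e^(t), z(t) = C_1e^(-t) + C_2e^(2t) + 2C_3e^(t)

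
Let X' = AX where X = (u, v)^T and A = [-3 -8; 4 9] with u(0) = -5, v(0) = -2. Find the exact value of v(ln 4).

A = [[-3,-8],[4,9]]; eigenvalues λ = 1, 5.
Eigenvectors: (2,-1) for λ=1, (-1,1) for λ=5.
From the initial condition, c_1 = -7, c_2 = -9.
v(ln 4) = (-7)(4^1)(-1) + (-9)(4^5)(1) = -9188.

-9188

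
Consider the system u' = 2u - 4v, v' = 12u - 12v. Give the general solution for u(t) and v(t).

Coefficient matrix A = [[2, -4], [12, -12]].
Characteristic polynomial det(A - λI) = λ^2 + 10λ + 24 = 0.
Eigenvalues λ = -4, -6.
For λ=-4: (A-λI) row 1 is [6, -4], so an eigenvector is (-2, -3).
For λ=-6: (A-λI) row 1 is [8, -4], so an eigenvector is (-1, -2).
General solution: K_1e^(-4t)(-2,-3) + K_2e^(-6t)(-1,-2).

u(t) = -2K_1e^(-4t) - K_2e^(-6t), v(t) = -3K_1e^(-4t) - 2K_2e^(-6t)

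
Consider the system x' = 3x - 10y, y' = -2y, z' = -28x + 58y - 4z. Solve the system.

x(t) = c_1e^(3t) + 2c_2e^(-2t), y(t) = c_2e^(-2t), z(t) = -4c_1e^(3t) + c_2e^(-2t) + c_3e^(-4t)

Coefficient matrix A = [[3, -10, 0], [0, -2, 0], [-28, 58, -4]].
det(A - λI) = 0 gives eigenvalues λ = 3, -2, -4.
For λ=3: eigenvector (1,0,-4).
For λ=-2: eigenvector (2,1,1).
For λ=-4: eigenvector (0,0,1).
General solution: c_1e^(3t)(1,0,-4) + c_2e^(-2t)(2,1,1) + c_3e^(-4t)(0,0,1).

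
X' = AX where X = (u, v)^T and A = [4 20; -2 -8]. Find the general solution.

Coefficient matrix A = [[4, 20], [-2, -8]].
Characteristic polynomial det(A - λI) = λ^2 + 4λ + 8 = 0.
Eigenvalues λ = -2 ± 2i (complex conjugate pair).
For λ=-2+2i: an eigenvector is (-1,0) - i(-3,1) = (-1 + 3i, 0 - i).
A real fundamental pair from Re and Im of e^((-2+2i)t)v: X_1 = e^(-2t)(cos(2t)·(-1,0) + sin(2t)·(-3,1)), X_2 = e^(-2t)(sin(2t)·(-1,0) - cos(2t)·(-3,1)).
General solution: K_1X_1 + K_2X_2.

u(t) = -3K_1e^(-2t)sin(2t) - K_1e^(-2t)cos(2t) - K_2e^(-2t)sin(2t) + 3K_2e^(-2t)cos(2t), v(t) = K_1e^(-2t)sin(2t) - K_2e^(-2t)cos(2t)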